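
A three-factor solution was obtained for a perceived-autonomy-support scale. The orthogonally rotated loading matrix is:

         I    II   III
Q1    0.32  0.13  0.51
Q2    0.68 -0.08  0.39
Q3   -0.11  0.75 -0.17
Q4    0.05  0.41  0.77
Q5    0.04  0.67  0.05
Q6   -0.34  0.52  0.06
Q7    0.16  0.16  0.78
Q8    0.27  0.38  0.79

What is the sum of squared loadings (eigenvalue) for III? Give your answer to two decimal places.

SS loadings for III = 0.51² + 0.39² + (-0.17)² + 0.77² + 0.05² + 0.06² + 0.78² + 0.79² = 0.2601 + 0.1521 + 0.0289 + 0.5929 + 0.0025 + 0.0036 + 0.6084 + 0.6241 = 2.2726

2.27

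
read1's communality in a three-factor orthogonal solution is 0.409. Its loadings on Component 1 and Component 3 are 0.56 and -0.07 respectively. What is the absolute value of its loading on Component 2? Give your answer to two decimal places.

0.30

Under orthogonal rotation h² = Σλ², so λ_Component 2² = h² − (0.3185) = 0.409 − 0.3185 = 0.0905.
|λ| = √0.0905 = 0.3008.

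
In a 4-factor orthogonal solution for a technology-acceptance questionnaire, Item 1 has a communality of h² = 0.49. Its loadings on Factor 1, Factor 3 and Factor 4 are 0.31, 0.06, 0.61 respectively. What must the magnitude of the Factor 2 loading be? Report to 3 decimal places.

Under orthogonal rotation h² = Σλ², so λ_Factor 2² = h² − (0.4718) = 0.49 − 0.4718 = 0.0182.
|λ| = √0.0182 = 0.1349.

0.135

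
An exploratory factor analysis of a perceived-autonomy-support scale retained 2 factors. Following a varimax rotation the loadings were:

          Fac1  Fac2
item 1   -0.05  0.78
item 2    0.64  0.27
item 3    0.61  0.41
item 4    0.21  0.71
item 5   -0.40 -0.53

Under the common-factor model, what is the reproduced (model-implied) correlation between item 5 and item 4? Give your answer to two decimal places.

r̂ = Σ λ_i·λ_j across factors = (-0.40)(0.21) + (-0.53)(0.71)
  = -0.0840 -0.3763 = -0.4603

-0.46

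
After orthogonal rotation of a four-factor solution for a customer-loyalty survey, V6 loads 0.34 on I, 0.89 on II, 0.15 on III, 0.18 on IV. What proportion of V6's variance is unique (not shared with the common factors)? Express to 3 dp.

h² = 0.34² + 0.89² + 0.15² + 0.18² = 0.1156 + 0.7921 + 0.0225 + 0.0324 = 0.9626
Uniqueness u² = 1 − h² = 1 − 0.9626 = 0.0374

0.037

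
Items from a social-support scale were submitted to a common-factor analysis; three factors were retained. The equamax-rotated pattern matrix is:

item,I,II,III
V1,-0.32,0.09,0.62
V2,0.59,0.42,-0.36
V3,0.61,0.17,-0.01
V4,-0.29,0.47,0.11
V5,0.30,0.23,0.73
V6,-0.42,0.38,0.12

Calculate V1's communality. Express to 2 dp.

h² = (-0.32)² + 0.09² + 0.62² = 0.1024 + 0.0081 + 0.3844 = 0.4949

0.49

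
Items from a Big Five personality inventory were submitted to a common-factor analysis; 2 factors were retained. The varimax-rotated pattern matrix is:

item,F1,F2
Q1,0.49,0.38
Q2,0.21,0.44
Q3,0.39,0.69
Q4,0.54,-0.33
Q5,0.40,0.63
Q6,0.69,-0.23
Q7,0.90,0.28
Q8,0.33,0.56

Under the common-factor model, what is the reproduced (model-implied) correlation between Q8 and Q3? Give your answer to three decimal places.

0.515

r̂ = Σ λ_i·λ_j across factors = (0.33)(0.39) + (0.56)(0.69)
  = +0.1287 +0.3864 = 0.5151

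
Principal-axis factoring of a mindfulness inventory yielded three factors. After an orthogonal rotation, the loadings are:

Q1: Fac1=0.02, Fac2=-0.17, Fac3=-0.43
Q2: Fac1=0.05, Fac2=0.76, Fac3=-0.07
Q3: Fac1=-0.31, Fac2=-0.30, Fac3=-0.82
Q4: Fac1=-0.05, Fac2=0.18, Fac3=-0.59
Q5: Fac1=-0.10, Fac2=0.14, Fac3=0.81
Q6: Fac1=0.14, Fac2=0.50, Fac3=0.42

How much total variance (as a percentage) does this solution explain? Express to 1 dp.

Communalities: 0.2142, 0.5850, 0.8585, 0.3830, 0.6857, 0.4460; Σh² = 3.1724.
Total variance with 6 standardized items is 6, so the solution explains 3.1724/6 = 0.5287 = 52.87%.

52.9%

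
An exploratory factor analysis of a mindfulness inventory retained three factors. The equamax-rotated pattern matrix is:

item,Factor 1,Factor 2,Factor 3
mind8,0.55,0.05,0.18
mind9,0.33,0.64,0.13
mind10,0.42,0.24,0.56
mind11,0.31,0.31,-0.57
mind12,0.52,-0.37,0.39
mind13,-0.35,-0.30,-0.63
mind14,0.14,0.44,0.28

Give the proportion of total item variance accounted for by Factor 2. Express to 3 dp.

0.141

SS loadings for Factor 2 = 0.05² + 0.64² + 0.24² + 0.31² + (-0.37)² + (-0.30)² + 0.44² = 0.9863
Proportion of variance = 0.9863 / 7 = 0.1409.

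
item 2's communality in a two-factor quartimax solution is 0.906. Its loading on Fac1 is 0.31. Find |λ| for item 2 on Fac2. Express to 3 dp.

0.900

Under orthogonal rotation h² = Σλ², so λ_Fac2² = h² − (0.0961) = 0.906 − 0.0961 = 0.8099.
|λ| = √0.8099 = 0.8999.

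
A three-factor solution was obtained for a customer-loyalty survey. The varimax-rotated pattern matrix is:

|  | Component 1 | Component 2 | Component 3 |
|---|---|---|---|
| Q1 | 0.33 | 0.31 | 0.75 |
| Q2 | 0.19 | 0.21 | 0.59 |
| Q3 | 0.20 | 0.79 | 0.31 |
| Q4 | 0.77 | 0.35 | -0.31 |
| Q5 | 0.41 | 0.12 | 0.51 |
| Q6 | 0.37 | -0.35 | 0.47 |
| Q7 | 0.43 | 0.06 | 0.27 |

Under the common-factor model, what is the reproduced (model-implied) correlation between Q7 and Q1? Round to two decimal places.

r̂ = Σ λ_i·λ_j across factors = (0.43)(0.33) + (0.06)(0.31) + (0.27)(0.75)
  = +0.1419 +0.0186 +0.2025 = 0.3630

0.36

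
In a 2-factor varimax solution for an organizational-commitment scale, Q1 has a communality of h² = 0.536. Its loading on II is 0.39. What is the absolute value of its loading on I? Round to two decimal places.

0.62

Under orthogonal rotation h² = Σλ², so λ_I² = h² − (0.1521) = 0.536 − 0.1521 = 0.3839.
|λ| = √0.3839 = 0.6196.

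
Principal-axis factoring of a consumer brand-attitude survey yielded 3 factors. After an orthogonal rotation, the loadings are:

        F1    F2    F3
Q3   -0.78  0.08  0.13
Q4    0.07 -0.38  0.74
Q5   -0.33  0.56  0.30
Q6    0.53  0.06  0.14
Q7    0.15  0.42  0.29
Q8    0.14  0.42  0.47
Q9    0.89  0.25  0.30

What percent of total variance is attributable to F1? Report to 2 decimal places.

SS loadings for F1 = (-0.78)² + 0.07² + (-0.33)² + 0.53² + 0.15² + 0.14² + 0.89² = 1.8373
With 7 standardized items, total variance = 7. Proportion = 1.8373/7 = 0.2625 → 26.25%.

26.25%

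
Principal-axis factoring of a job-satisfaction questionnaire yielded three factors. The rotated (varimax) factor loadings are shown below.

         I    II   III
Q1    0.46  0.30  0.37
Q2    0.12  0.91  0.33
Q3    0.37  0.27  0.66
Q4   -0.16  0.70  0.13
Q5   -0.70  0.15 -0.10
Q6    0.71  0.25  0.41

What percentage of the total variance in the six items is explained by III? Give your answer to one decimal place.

SS loadings for III = 0.37² + 0.33² + 0.66² + 0.13² + (-0.10)² + 0.41² = 0.8764
With 6 standardized items, total variance = 6. Proportion = 0.8764/6 = 0.1461 → 14.61%.

14.6%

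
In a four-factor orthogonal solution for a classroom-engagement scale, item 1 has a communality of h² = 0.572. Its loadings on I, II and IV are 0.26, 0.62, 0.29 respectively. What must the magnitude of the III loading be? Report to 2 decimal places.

Under orthogonal rotation h² = Σλ², so λ_III² = h² − (0.5361) = 0.572 − 0.5361 = 0.0359.
|λ| = √0.0359 = 0.1895.

0.19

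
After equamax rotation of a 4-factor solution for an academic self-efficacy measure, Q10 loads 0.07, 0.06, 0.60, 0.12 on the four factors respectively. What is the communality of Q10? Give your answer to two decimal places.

0.38

h² = 0.07² + 0.06² + 0.60² + 0.12² = 0.0049 + 0.0036 + 0.3600 + 0.0144 = 0.3829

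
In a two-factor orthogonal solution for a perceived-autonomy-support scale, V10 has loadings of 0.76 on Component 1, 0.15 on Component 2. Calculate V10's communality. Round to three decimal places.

h² = 0.76² + 0.15² = 0.5776 + 0.0225 = 0.6001

0.600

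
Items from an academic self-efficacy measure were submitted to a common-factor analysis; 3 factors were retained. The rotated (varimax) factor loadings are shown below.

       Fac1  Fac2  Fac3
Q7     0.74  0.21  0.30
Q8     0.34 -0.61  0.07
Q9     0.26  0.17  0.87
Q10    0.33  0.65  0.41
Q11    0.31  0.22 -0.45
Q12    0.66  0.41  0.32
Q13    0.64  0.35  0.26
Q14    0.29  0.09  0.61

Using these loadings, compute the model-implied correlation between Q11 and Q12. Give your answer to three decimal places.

0.151

r̂ = Σ λ_i·λ_j across factors = (0.31)(0.66) + (0.22)(0.41) + (-0.45)(0.32)
  = +0.2046 +0.0902 -0.1440 = 0.1508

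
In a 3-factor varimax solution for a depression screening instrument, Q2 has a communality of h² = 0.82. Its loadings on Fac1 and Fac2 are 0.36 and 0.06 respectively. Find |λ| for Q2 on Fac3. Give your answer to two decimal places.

Under orthogonal rotation h² = Σλ², so λ_Fac3² = h² − (0.1332) = 0.82 − 0.1332 = 0.6868.
|λ| = √0.6868 = 0.8287.

0.83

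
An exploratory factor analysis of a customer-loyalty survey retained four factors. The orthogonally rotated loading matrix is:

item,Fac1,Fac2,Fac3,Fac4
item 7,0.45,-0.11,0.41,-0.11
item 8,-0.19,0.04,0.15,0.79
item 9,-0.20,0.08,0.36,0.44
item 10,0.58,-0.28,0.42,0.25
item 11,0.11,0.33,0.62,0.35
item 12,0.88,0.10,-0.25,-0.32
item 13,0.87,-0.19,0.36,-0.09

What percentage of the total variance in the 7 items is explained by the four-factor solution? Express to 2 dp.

SS loadings by factor: 2.1584, 0.2535, 1.0731, 1.1253; total = 4.6103.
Total variance with 7 standardized items is 7, so the solution explains 4.6103/7 = 0.6586 = 65.86%.

65.86%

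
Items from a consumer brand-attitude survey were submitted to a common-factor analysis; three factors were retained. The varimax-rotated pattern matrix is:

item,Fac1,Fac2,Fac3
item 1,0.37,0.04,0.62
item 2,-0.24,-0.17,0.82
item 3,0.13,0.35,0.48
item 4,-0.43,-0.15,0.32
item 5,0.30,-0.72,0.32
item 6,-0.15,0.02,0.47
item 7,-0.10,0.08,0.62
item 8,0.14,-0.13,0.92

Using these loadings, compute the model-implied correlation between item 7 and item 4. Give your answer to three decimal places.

r̂ = Σ λ_i·λ_j across factors = (-0.10)(-0.43) + (0.08)(-0.15) + (0.62)(0.32)
  = +0.0430 -0.0120 +0.1984 = 0.2294

0.229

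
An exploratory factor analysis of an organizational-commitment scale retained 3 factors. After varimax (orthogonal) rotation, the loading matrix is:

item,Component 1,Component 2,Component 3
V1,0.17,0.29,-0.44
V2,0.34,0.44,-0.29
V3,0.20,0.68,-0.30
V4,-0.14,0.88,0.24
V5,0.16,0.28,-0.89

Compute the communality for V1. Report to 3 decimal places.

h² = 0.17² + 0.29² + (-0.44)² = 0.0289 + 0.0841 + 0.1936 = 0.3066

0.307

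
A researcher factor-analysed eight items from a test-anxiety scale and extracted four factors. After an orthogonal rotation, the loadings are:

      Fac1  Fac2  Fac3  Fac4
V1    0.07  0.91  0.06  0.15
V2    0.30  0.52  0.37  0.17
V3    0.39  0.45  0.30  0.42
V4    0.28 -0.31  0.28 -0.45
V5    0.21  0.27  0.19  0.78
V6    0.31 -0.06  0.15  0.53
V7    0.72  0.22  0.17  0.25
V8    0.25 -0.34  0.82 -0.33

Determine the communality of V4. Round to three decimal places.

h² = 0.28² + (-0.31)² + 0.28² + (-0.45)² = 0.0784 + 0.0961 + 0.0784 + 0.2025 = 0.4554

0.455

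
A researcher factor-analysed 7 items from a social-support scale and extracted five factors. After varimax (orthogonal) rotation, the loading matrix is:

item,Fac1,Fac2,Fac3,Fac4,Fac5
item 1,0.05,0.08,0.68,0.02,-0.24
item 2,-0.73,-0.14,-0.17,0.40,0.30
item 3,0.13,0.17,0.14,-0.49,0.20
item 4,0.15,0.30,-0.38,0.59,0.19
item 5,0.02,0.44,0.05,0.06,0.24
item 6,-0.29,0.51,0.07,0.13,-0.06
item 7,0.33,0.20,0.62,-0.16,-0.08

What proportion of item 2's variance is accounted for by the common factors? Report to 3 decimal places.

0.831

h² = (-0.73)² + (-0.14)² + (-0.17)² + 0.40² + 0.30² = 0.5329 + 0.0196 + 0.0289 + 0.1600 + 0.0900 = 0.8314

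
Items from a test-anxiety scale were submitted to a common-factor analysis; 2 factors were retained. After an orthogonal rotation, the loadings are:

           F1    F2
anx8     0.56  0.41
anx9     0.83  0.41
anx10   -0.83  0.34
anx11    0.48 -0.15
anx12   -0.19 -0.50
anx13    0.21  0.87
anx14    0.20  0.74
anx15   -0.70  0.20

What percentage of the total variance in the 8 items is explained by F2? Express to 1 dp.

25.9%

SS loadings for F2 = 0.41² + 0.41² + 0.34² + (-0.15)² + (-0.50)² + 0.87² + 0.74² + 0.20² = 2.0688
With 8 standardized items, total variance = 8. Proportion = 2.0688/8 = 0.2586 → 25.86%.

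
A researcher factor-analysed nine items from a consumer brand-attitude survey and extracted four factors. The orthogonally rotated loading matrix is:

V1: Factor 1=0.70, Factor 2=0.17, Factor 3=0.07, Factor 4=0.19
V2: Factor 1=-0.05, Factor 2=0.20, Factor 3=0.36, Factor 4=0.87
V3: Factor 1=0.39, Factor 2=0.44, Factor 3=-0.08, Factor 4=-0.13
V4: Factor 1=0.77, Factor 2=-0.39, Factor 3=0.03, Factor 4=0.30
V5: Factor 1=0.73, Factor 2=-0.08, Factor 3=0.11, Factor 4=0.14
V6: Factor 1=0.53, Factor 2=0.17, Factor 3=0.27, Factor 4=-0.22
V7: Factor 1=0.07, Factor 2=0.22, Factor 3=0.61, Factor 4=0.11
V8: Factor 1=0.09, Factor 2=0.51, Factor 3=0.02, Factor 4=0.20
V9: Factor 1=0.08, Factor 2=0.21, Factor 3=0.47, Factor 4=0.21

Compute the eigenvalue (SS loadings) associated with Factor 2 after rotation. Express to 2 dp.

SS loadings for Factor 2 = 0.17² + 0.20² + 0.44² + (-0.39)² + (-0.08)² + 0.17² + 0.22² + 0.51² + 0.21² = 0.0289 + 0.0400 + 0.1936 + 0.1521 + 0.0064 + 0.0289 + 0.0484 + 0.2601 + 0.0441 = 0.8025

0.80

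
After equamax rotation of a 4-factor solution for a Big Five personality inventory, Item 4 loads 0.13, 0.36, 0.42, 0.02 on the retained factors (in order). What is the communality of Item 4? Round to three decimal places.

h² = 0.13² + 0.36² + 0.42² + 0.02² = 0.0169 + 0.1296 + 0.1764 + 0.0004 = 0.3233

0.323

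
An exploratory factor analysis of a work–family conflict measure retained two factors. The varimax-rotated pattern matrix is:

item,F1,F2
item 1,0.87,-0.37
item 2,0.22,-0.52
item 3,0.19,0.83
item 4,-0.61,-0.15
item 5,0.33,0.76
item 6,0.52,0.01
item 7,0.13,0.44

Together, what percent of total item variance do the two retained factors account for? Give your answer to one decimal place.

50.0%

Communalities: 0.8938, 0.3188, 0.7250, 0.3946, 0.6865, 0.2705, 0.2105; Σh² = 3.4997.
Total variance with 7 standardized items is 7, so the solution explains 3.4997/7 = 0.5000 = 50.00%.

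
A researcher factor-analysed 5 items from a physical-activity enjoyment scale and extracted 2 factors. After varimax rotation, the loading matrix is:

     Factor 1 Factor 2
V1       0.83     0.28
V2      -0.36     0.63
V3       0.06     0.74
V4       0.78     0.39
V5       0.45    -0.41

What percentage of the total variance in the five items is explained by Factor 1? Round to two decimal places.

32.66%

SS loadings for Factor 1 = 0.83² + (-0.36)² + 0.06² + 0.78² + 0.45² = 1.6330
With 5 standardized items, total variance = 5. Proportion = 1.6330/5 = 0.3266 → 32.66%.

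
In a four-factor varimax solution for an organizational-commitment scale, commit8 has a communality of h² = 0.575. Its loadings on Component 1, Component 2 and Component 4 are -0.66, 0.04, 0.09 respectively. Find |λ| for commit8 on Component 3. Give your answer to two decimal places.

Under orthogonal rotation h² = Σλ², so λ_Component 3² = h² − (0.4453) = 0.575 − 0.4453 = 0.1297.
|λ| = √0.1297 = 0.3601.

0.36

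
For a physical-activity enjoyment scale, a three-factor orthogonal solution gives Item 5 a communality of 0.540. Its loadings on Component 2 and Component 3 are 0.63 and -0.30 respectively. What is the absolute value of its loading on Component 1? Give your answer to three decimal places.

0.230

Under orthogonal rotation h² = Σλ², so λ_Component 1² = h² − (0.4869) = 0.540 − 0.4869 = 0.0531.
|λ| = √0.0531 = 0.2304.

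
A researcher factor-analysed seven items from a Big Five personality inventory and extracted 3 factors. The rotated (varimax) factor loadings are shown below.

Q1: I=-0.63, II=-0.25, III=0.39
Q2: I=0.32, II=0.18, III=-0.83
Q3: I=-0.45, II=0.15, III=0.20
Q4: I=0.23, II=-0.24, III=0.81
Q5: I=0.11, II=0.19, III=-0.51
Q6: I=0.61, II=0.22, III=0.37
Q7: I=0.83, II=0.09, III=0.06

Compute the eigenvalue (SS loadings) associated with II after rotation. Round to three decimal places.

SS loadings for II = (-0.25)² + 0.18² + 0.15² + (-0.24)² + 0.19² + 0.22² + 0.09² = 0.0625 + 0.0324 + 0.0225 + 0.0576 + 0.0361 + 0.0484 + 0.0081 = 0.2676

0.268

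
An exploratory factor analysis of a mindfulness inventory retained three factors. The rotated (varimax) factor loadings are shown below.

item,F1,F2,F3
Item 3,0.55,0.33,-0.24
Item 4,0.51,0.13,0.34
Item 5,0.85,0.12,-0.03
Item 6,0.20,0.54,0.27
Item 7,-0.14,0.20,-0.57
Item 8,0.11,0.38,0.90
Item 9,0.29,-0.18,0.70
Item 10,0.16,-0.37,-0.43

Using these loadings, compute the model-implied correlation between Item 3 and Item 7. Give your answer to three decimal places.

0.126

r̂ = Σ λ_i·λ_j across factors = (0.55)(-0.14) + (0.33)(0.20) + (-0.24)(-0.57)
  = -0.0770 +0.0660 +0.1368 = 0.1258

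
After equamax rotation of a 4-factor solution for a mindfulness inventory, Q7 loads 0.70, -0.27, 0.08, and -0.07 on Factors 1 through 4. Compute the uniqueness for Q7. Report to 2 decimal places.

h² = 0.70² + (-0.27)² + 0.08² + (-0.07)² = 0.4900 + 0.0729 + 0.0064 + 0.0049 = 0.5742
Uniqueness u² = 1 − h² = 1 − 0.5742 = 0.4258

0.43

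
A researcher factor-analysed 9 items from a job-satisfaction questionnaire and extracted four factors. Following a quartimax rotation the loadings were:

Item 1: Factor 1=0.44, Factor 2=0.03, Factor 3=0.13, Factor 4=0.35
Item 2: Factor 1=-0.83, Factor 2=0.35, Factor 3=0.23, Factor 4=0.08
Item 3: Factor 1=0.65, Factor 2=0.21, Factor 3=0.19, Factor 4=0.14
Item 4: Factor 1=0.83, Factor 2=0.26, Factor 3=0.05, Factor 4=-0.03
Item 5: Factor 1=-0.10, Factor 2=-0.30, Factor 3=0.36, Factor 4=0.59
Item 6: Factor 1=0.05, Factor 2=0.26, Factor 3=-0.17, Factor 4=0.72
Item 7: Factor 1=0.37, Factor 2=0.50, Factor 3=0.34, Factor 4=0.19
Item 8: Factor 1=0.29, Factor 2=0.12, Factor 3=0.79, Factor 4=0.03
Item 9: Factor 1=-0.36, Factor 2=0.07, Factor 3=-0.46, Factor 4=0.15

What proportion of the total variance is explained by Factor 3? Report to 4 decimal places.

0.1354

SS loadings for Factor 3 = 0.13² + 0.23² + 0.19² + 0.05² + 0.36² + (-0.17)² + 0.34² + 0.79² + (-0.46)² = 1.2182
Proportion of variance = 1.2182 / 9 = 0.1354.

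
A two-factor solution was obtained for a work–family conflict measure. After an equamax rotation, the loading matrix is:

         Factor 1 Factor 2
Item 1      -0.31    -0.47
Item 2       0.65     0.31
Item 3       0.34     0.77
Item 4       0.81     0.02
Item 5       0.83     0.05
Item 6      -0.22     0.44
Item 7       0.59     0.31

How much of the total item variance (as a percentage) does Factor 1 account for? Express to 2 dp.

SS loadings for Factor 1 = (-0.31)² + 0.65² + 0.34² + 0.81² + 0.83² + (-0.22)² + 0.59² = 2.3757
With 7 standardized items, total variance = 7. Proportion = 2.3757/7 = 0.3394 → 33.94%.

33.94%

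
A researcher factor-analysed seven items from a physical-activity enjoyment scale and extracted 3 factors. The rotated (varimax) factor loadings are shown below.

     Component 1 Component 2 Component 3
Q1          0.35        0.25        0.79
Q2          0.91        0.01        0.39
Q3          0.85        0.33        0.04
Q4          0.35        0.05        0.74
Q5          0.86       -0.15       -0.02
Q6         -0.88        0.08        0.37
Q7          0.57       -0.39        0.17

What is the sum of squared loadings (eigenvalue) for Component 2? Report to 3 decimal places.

SS loadings for Component 2 = 0.25² + 0.01² + 0.33² + 0.05² + (-0.15)² + 0.08² + (-0.39)² = 0.0625 + 0.0001 + 0.1089 + 0.0025 + 0.0225 + 0.0064 + 0.1521 = 0.3550

0.355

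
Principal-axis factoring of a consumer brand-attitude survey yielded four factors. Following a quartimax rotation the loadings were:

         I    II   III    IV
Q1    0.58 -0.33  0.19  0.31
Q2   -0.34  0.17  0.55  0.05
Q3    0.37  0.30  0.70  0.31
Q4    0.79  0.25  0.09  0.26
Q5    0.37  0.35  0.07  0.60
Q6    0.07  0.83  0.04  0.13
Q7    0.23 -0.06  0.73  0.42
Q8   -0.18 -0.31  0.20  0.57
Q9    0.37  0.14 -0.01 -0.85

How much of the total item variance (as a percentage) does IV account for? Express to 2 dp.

SS loadings for IV = 0.31² + 0.05² + 0.31² + 0.26² + 0.60² + 0.13² + 0.42² + 0.57² + (-0.85)² = 1.8630
With 9 standardized items, total variance = 9. Proportion = 1.8630/9 = 0.2070 → 20.70%.

20.70%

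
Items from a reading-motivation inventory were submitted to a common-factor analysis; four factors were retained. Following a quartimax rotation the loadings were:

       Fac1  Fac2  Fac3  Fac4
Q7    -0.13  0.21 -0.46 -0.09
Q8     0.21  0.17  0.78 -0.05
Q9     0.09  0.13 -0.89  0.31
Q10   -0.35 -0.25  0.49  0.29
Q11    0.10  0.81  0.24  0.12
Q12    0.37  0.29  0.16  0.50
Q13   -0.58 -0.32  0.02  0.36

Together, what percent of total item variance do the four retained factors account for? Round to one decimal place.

SS loadings by factor: 0.6749, 0.9950, 1.9358, 0.5848; total = 4.1905.
Total variance with 7 standardized items is 7, so the solution explains 4.1905/7 = 0.5986 = 59.86%.

59.9%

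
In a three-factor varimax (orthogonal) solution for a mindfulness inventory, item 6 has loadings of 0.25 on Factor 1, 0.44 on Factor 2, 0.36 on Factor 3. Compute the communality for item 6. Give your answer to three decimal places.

0.386

h² = 0.25² + 0.44² + 0.36² = 0.0625 + 0.1936 + 0.1296 = 0.3857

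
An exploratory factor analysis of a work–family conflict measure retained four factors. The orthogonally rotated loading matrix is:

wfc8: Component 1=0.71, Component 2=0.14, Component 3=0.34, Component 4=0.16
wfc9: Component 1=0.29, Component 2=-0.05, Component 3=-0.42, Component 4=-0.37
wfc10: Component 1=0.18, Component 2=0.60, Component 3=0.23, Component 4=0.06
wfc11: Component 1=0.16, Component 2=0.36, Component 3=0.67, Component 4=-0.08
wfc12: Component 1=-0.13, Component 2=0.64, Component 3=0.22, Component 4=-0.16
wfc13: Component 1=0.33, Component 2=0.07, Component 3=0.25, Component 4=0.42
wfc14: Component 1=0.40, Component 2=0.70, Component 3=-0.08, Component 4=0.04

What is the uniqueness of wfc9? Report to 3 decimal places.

h² = 0.29² + (-0.05)² + (-0.42)² + (-0.37)² = 0.0841 + 0.0025 + 0.1764 + 0.1369 = 0.3999
Uniqueness u² = 1 − h² = 1 − 0.3999 = 0.6001

0.600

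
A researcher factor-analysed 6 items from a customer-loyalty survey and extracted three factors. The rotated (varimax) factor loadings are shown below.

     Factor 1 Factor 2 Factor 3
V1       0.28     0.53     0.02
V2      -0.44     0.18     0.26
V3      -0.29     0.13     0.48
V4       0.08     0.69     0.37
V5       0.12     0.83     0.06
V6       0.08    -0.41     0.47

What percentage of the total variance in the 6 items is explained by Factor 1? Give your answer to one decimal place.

SS loadings for Factor 1 = 0.28² + (-0.44)² + (-0.29)² + 0.08² + 0.12² + 0.08² = 0.3833
With 6 standardized items, total variance = 6. Proportion = 0.3833/6 = 0.0639 → 6.39%.

6.4%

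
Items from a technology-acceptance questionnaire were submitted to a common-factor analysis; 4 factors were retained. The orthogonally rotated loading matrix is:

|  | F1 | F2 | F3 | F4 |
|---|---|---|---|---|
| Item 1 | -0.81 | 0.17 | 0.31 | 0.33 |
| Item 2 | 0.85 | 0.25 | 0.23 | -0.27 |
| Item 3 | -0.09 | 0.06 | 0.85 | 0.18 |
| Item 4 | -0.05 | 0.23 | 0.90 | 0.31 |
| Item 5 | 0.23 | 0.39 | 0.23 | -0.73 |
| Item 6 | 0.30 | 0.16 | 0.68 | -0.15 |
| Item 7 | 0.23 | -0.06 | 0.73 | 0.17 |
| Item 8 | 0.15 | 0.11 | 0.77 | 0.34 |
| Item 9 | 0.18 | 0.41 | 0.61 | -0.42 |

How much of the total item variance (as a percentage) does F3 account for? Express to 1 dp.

41.1%

SS loadings for F3 = 0.31² + 0.23² + 0.85² + 0.90² + 0.23² + 0.68² + 0.73² + 0.77² + 0.61² = 3.6947
With 9 standardized items, total variance = 9. Proportion = 3.6947/9 = 0.4105 → 41.05%.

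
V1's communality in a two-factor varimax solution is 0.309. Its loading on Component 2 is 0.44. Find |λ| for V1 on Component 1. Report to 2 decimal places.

0.34

Under orthogonal rotation h² = Σλ², so λ_Component 1² = h² − (0.1936) = 0.309 − 0.1936 = 0.1154.
|λ| = √0.1154 = 0.3397.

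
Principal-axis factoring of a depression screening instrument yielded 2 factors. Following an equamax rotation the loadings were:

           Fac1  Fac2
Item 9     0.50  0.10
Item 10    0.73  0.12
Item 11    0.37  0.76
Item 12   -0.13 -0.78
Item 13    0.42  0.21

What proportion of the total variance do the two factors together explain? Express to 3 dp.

SS loadings by factor: 1.1131, 1.2545; total = 2.3676.
Total variance with 5 standardized items is 5, so the solution explains 2.3676/5 = 0.4735.

0.474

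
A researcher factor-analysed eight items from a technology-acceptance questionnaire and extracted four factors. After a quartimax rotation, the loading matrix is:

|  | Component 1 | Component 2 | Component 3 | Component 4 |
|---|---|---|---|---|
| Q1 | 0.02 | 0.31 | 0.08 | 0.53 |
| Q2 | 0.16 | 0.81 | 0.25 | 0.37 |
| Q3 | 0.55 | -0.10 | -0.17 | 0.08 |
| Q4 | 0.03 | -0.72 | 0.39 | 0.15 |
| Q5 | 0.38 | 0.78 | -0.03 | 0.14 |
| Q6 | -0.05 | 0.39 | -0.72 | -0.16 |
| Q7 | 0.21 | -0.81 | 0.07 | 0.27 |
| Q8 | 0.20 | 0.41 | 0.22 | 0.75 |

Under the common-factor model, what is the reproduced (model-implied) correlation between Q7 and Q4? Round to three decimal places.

r̂ = Σ λ_i·λ_j across factors = (0.21)(0.03) + (-0.81)(-0.72) + (0.07)(0.39) + (0.27)(0.15)
  = +0.0063 +0.5832 +0.0273 +0.0405 = 0.6573

0.657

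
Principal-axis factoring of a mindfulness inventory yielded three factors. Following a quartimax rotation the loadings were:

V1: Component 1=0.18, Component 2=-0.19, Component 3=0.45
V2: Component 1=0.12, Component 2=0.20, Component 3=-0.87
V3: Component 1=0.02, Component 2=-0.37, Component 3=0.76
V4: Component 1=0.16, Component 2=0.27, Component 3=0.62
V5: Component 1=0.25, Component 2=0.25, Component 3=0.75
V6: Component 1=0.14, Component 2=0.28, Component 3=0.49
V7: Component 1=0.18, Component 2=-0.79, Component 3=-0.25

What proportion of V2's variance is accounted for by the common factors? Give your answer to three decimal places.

h² = 0.12² + 0.20² + (-0.87)² = 0.0144 + 0.0400 + 0.7569 = 0.8113

0.811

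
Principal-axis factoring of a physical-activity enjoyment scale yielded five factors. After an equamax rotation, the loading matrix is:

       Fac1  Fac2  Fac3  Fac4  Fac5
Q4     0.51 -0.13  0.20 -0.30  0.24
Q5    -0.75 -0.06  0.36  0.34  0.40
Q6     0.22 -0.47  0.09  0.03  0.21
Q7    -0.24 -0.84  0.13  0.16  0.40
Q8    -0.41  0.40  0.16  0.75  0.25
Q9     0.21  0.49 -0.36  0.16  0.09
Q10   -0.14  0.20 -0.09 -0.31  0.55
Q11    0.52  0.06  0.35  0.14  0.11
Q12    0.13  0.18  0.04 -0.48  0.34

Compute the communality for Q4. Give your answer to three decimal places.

h² = 0.51² + (-0.13)² + 0.20² + (-0.30)² + 0.24² = 0.2601 + 0.0169 + 0.0400 + 0.0900 + 0.0576 = 0.4646

0.465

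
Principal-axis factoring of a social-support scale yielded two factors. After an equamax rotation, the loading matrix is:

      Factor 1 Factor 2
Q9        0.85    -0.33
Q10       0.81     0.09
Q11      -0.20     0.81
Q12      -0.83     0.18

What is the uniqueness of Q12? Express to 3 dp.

0.279

h² = (-0.83)² + 0.18² = 0.6889 + 0.0324 = 0.7213
Uniqueness u² = 1 − h² = 1 − 0.7213 = 0.2787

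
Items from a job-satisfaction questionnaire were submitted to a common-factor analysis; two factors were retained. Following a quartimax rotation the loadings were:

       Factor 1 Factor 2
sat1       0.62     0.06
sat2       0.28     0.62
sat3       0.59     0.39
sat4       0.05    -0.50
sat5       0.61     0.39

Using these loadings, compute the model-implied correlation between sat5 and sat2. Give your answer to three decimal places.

r̂ = Σ λ_i·λ_j across factors = (0.61)(0.28) + (0.39)(0.62)
  = +0.1708 +0.2418 = 0.4126

0.413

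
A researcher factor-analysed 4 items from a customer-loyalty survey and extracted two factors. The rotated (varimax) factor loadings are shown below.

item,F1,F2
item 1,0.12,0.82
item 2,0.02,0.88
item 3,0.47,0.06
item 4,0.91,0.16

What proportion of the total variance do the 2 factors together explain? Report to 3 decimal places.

Communalities: 0.6868, 0.7748, 0.2245, 0.8537; Σh² = 2.5398.
Total variance with 4 standardized items is 4, so the solution explains 2.5398/4 = 0.6349.

0.635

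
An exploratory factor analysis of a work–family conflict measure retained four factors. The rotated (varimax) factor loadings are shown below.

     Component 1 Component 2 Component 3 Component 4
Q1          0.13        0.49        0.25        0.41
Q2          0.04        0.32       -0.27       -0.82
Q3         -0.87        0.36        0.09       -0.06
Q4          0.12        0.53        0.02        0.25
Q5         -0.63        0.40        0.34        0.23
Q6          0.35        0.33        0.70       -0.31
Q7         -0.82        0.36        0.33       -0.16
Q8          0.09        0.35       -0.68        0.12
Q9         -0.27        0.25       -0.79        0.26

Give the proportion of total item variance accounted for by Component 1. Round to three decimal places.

0.229

SS loadings for Component 1 = 0.13² + 0.04² + (-0.87)² + 0.12² + (-0.63)² + 0.35² + (-0.82)² + 0.09² + (-0.27)² = 2.0626
Proportion of variance = 2.0626 / 9 = 0.2292.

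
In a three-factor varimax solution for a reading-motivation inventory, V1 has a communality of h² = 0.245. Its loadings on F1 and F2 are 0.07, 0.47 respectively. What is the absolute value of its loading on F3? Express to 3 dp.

0.139

Under orthogonal rotation h² = Σλ², so λ_F3² = h² − (0.2258) = 0.245 − 0.2258 = 0.0192.
|λ| = √0.0192 = 0.1386.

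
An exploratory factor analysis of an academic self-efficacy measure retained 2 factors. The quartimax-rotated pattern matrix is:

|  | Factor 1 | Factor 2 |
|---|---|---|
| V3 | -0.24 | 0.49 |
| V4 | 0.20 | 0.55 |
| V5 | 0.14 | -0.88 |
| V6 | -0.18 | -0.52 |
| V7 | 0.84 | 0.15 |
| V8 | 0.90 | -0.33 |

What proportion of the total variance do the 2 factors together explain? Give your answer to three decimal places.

0.564

Communalities: 0.2977, 0.3425, 0.7940, 0.3028, 0.7281, 0.9189; Σh² = 3.3840.
Total variance with 6 standardized items is 6, so the solution explains 3.3840/6 = 0.5640.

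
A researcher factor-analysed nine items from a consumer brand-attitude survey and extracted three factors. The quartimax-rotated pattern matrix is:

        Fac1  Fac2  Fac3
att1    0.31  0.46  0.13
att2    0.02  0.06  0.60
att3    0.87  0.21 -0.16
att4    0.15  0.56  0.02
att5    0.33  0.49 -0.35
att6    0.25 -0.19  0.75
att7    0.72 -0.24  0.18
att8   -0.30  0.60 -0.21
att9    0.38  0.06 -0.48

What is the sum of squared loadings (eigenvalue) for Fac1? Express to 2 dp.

SS loadings for Fac1 = 0.31² + 0.02² + 0.87² + 0.15² + 0.33² + 0.25² + 0.72² + (-0.30)² + 0.38² = 0.0961 + 0.0004 + 0.7569 + 0.0225 + 0.1089 + 0.0625 + 0.5184 + 0.0900 + 0.1444 = 1.8001

1.80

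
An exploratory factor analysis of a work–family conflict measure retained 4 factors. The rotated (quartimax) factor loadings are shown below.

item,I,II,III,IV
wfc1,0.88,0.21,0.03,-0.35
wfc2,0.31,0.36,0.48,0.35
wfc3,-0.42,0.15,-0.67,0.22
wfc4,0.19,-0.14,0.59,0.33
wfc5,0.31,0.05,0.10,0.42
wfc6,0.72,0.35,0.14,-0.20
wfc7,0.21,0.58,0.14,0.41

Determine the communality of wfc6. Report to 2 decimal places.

0.70

h² = 0.72² + 0.35² + 0.14² + (-0.20)² = 0.5184 + 0.1225 + 0.0196 + 0.0400 = 0.7005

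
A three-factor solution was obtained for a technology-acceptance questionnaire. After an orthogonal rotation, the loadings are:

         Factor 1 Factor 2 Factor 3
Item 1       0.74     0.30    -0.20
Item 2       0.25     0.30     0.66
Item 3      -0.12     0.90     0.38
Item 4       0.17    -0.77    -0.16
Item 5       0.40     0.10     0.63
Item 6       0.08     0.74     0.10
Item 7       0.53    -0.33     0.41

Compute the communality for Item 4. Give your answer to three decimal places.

h² = 0.17² + (-0.77)² + (-0.16)² = 0.0289 + 0.5929 + 0.0256 = 0.6474

0.647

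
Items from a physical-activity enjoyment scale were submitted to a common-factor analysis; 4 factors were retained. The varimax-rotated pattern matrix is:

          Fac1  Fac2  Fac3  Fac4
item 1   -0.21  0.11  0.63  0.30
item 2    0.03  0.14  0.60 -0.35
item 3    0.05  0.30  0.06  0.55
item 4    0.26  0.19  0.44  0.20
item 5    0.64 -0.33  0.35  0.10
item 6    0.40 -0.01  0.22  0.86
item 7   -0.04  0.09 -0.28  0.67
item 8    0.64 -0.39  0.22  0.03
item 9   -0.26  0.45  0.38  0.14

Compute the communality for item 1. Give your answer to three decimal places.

0.543

h² = (-0.21)² + 0.11² + 0.63² + 0.30² = 0.0441 + 0.0121 + 0.3969 + 0.0900 = 0.5431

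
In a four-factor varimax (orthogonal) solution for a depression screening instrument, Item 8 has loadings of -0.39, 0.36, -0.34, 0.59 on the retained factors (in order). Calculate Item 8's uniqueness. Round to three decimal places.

h² = (-0.39)² + 0.36² + (-0.34)² + 0.59² = 0.1521 + 0.1296 + 0.1156 + 0.3481 = 0.7454
Uniqueness u² = 1 − h² = 1 − 0.7454 = 0.2546

0.255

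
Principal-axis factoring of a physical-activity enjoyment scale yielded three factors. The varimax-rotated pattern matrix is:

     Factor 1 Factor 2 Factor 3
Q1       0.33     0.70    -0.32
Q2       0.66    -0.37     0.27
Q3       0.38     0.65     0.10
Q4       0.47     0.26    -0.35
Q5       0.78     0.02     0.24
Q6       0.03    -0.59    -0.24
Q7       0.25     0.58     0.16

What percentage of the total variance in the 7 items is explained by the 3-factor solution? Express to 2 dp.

SS loadings by factor: 1.5816, 1.8019, 0.4486; total = 3.8321.
Total variance with 7 standardized items is 7, so the solution explains 3.8321/7 = 0.5474 = 54.74%.

54.74%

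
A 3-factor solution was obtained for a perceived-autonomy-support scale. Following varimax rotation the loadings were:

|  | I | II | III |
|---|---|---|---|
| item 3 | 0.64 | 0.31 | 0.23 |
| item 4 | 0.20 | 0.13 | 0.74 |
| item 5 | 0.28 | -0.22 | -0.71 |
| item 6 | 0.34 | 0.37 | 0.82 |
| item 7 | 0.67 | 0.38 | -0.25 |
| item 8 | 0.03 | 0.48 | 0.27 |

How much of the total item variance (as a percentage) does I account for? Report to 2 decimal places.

18.22%

SS loadings for I = 0.64² + 0.20² + 0.28² + 0.34² + 0.67² + 0.03² = 1.0934
With 6 standardized items, total variance = 6. Proportion = 1.0934/6 = 0.1822 → 18.22%.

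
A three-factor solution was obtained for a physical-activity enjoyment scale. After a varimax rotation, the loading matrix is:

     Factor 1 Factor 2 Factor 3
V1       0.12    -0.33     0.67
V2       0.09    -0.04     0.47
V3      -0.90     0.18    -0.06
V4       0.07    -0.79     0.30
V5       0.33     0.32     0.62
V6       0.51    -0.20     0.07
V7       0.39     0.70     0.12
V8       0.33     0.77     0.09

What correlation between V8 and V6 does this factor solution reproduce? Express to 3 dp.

0.021

r̂ = Σ λ_i·λ_j across factors = (0.33)(0.51) + (0.77)(-0.20) + (0.09)(0.07)
  = +0.1683 -0.1540 +0.0063 = 0.0206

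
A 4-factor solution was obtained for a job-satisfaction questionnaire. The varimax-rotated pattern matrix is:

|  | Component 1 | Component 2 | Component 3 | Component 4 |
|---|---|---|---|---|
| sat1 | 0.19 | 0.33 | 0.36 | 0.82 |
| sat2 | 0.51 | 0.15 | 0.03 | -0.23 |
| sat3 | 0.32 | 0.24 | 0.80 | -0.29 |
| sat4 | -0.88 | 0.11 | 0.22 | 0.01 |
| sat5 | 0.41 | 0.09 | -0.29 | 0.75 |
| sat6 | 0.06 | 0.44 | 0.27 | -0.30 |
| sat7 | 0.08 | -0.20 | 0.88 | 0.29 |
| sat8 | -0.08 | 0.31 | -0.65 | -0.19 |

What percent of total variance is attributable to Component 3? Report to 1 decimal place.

SS loadings for Component 3 = 0.36² + 0.03² + 0.80² + 0.22² + (-0.29)² + 0.27² + 0.88² + (-0.65)² = 2.1728
With 8 standardized items, total variance = 8. Proportion = 2.1728/8 = 0.2716 → 27.16%.

27.2%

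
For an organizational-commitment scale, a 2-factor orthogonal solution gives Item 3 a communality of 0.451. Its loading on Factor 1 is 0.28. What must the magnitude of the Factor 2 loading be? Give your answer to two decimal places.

0.61

Under orthogonal rotation h² = Σλ², so λ_Factor 2² = h² − (0.0784) = 0.451 − 0.0784 = 0.3726.
|λ| = √0.3726 = 0.6104.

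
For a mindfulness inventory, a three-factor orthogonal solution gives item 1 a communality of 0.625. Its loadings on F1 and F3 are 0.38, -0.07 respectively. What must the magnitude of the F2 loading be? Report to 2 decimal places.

Under orthogonal rotation h² = Σλ², so λ_F2² = h² − (0.1493) = 0.625 − 0.1493 = 0.4757.
|λ| = √0.4757 = 0.6897.

0.69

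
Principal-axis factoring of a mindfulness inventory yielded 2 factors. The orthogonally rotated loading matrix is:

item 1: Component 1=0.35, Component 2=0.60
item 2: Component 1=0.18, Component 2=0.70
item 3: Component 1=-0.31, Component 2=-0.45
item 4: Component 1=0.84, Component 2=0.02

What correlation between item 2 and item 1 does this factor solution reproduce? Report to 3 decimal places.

0.483

r̂ = Σ λ_i·λ_j across factors = (0.18)(0.35) + (0.70)(0.60)
  = +0.0630 +0.4200 = 0.4830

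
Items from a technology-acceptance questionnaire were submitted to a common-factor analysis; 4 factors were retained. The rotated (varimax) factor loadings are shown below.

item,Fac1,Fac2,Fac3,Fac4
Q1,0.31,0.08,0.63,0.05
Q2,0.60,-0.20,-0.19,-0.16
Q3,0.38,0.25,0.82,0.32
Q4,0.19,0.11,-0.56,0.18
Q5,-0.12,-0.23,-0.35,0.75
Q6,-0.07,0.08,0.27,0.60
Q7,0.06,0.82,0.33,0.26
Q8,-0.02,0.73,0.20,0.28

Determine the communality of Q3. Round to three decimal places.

h² = 0.38² + 0.25² + 0.82² + 0.32² = 0.1444 + 0.0625 + 0.6724 + 0.1024 = 0.9817

0.982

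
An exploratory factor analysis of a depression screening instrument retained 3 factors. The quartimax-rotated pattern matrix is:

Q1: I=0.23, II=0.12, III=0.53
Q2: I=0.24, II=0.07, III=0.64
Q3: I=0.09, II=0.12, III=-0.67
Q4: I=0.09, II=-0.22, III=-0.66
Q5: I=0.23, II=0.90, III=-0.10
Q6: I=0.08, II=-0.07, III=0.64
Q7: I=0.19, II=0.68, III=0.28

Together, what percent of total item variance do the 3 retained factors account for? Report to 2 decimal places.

SS loadings by factor: 0.2221, 1.3594, 2.0730; total = 3.6545.
Total variance with 7 standardized items is 7, so the solution explains 3.6545/7 = 0.5221 = 52.21%.

52.21%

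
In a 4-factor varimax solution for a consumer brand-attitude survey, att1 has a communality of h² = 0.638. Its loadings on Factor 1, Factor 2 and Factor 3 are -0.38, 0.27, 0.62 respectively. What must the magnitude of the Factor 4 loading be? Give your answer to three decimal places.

0.191

Under orthogonal rotation h² = Σλ², so λ_Factor 4² = h² − (0.6017) = 0.638 − 0.6017 = 0.0363.
|λ| = √0.0363 = 0.1905.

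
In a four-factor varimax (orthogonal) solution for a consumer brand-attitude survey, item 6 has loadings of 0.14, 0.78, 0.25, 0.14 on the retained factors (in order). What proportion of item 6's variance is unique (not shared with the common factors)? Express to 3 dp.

h² = 0.14² + 0.78² + 0.25² + 0.14² = 0.0196 + 0.6084 + 0.0625 + 0.0196 = 0.7101
Uniqueness u² = 1 − h² = 1 − 0.7101 = 0.2899

0.290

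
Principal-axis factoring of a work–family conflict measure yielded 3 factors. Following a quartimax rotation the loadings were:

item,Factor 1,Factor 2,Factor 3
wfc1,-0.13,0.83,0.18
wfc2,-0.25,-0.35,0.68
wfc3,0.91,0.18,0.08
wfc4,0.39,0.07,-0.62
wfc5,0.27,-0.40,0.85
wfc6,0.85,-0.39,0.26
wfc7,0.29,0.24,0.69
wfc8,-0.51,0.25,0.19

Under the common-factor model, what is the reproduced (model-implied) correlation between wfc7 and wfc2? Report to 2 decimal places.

r̂ = Σ λ_i·λ_j across factors = (0.29)(-0.25) + (0.24)(-0.35) + (0.69)(0.68)
  = -0.0725 -0.0840 +0.4692 = 0.3127

0.31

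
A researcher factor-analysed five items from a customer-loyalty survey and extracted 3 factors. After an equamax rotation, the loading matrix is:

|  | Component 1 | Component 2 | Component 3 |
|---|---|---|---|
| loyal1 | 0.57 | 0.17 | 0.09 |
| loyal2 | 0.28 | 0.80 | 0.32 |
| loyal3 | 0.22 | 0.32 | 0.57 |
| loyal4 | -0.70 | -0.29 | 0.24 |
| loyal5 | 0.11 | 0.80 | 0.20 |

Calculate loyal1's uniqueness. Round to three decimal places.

0.638

h² = 0.57² + 0.17² + 0.09² = 0.3249 + 0.0289 + 0.0081 = 0.3619
Uniqueness u² = 1 − h² = 1 − 0.3619 = 0.6381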